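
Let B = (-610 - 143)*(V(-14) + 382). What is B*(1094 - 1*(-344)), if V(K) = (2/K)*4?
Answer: -2891113380/7 ≈ -4.1302e+8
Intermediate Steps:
V(K) = 8/K
B = -2010510/7 (B = (-610 - 143)*(8/(-14) + 382) = -753*(8*(-1/14) + 382) = -753*(-4/7 + 382) = -753*2670/7 = -2010510/7 ≈ -2.8722e+5)
B*(1094 - 1*(-344)) = -2010510*(1094 - 1*(-344))/7 = -2010510*(1094 + 344)/7 = -2010510/7*1438 = -2891113380/7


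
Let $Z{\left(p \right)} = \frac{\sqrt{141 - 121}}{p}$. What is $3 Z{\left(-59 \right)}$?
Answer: $- \frac{6 \sqrt{5}}{59} \approx -0.2274$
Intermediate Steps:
$Z{\left(p \right)} = \frac{2 \sqrt{5}}{p}$ ($Z{\left(p \right)} = \frac{\sqrt{20}}{p} = \frac{2 \sqrt{5}}{p}$)
$3 Z{\left(-59 \right)} = 3 \frac{2 \sqrt{5}}{-59} = 3 \cdot 2 \sqrt{5} \left(- \frac{1}{59}\right) = 3 \left(- \frac{2 \sqrt{5}}{59}\right) = - \frac{6 \sqrt{5}}{59}$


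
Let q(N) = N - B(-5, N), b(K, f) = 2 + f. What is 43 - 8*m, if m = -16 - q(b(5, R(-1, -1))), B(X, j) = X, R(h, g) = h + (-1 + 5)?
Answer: 251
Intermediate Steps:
R(h, g) = 4 + h (R(h, g) = h + 4 = 4 + h)
q(N) = 5 + N (q(N) = N - 1*(-5) = N + 5 = 5 + N)
m = -26 (m = -16 - (5 + (2 + (4 - 1))) = -16 - (5 + (2 + 3)) = -16 - (5 + 5) = -16 - 1*10 = -16 - 10 = -26)
43 - 8*m = 43 - 8*(-26) = 43 + 208 = 251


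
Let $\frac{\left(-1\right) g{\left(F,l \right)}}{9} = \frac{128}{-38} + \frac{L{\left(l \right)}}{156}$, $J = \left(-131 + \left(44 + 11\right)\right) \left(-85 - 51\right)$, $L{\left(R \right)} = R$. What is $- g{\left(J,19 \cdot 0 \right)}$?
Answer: $- \frac{576}{19} \approx -30.316$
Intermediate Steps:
$J = 10336$ ($J = \left(-131 + 55\right) \left(-136\right) = \left(-76\right) \left(-136\right) = 10336$)
$g{\left(F,l \right)} = \frac{576}{19} - \frac{3 l}{52}$ ($g{\left(F,l \right)} = - 9 \left(\frac{128}{-38} + \frac{l}{156}\right) = - 9 \left(128 \left(- \frac{1}{38}\right) + l \frac{1}{156}\right) = - 9 \left(- \frac{64}{19} + \frac{l}{156}\right) = \frac{576}{19} - \frac{3 l}{52}$)
$- g{\left(J,19 \cdot 0 \right)} = - (\frac{576}{19} - \frac{3 \cdot 19 \cdot 0}{52}) = - (\frac{576}{19} - 0) = - (\frac{576}{19} + 0) = \left(-1\right) \frac{576}{19} = - \frac{576}{19}$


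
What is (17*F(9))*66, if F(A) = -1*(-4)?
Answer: 4488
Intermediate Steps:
F(A) = 4
(17*F(9))*66 = (17*4)*66 = 68*66 = 4488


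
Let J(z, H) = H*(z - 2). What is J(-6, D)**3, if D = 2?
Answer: -4096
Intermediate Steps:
J(z, H) = H*(-2 + z)
J(-6, D)**3 = (2*(-2 - 6))**3 = (2*(-8))**3 = (-16)**3 = -4096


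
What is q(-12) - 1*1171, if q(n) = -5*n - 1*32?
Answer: -1143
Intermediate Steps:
q(n) = -32 - 5*n (q(n) = -5*n - 32 = -32 - 5*n)
q(-12) - 1*1171 = (-32 - 5*(-12)) - 1*1171 = (-32 + 60) - 1171 = 28 - 1171 = -1143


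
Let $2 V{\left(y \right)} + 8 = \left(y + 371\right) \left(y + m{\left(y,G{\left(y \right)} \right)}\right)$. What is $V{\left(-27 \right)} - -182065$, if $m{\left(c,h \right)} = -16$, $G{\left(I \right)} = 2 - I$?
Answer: $174665$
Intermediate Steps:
$V{\left(y \right)} = -4 + \frac{\left(-16 + y\right) \left(371 + y\right)}{2}$ ($V{\left(y \right)} = -4 + \frac{\left(y + 371\right) \left(y - 16\right)}{2} = -4 + \frac{\left(371 + y\right) \left(-16 + y\right)}{2} = -4 + \frac{\left(-16 + y\right) \left(371 + y\right)}{2}$)
$V{\left(-27 \right)} - -182065 = \left(-2972 + \frac{\left(-27\right)^{2}}{2} + \frac{355}{2} \left(-27\right)\right) - -182065 = \left(-2972 + \frac{1}{2} \cdot 729 - \frac{9585}{2}\right) + 182065 = \left(-2972 + \frac{729}{2} - \frac{9585}{2}\right) + 182065 = -7400 + 182065 = 174665$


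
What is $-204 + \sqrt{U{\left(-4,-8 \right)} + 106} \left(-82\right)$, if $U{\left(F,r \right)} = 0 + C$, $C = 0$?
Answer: $-204 - 82 \sqrt{106} \approx -1048.2$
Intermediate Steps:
$U{\left(F,r \right)} = 0$ ($U{\left(F,r \right)} = 0 + 0 = 0$)
$-204 + \sqrt{U{\left(-4,-8 \right)} + 106} \left(-82\right) = -204 + \sqrt{0 + 106} \left(-82\right) = -204 + \sqrt{106} \left(-82\right) = -204 - 82 \sqrt{106}$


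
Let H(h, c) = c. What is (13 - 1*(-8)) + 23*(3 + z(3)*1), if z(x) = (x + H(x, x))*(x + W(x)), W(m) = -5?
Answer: -186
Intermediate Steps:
z(x) = 2*x*(-5 + x) (z(x) = (x + x)*(x - 5) = (2*x)*(-5 + x) = 2*x*(-5 + x))
(13 - 1*(-8)) + 23*(3 + z(3)*1) = (13 - 1*(-8)) + 23*(3 + (2*3*(-5 + 3))*1) = (13 + 8) + 23*(3 + (2*3*(-2))*1) = 21 + 23*(3 - 12*1) = 21 + 23*(3 - 12) = 21 + 23*(-9) = 21 - 207 = -186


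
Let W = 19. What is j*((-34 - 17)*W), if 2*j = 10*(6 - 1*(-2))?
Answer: -38760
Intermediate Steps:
j = 40 (j = (10*(6 - 1*(-2)))/2 = (10*(6 + 2))/2 = (10*8)/2 = (1/2)*80 = 40)
j*((-34 - 17)*W) = 40*((-34 - 17)*19) = 40*(-51*19) = 40*(-969) = -38760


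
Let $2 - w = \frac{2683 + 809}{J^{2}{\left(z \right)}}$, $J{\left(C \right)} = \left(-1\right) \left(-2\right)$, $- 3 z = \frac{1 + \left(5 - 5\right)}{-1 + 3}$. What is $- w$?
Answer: $871$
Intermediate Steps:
$z = - \frac{1}{6}$ ($z = - \frac{\left(1 + \left(5 - 5\right)\right) \frac{1}{-1 + 3}}{3} = - \frac{\left(1 + \left(5 - 5\right)\right) \frac{1}{2}}{3} = - \frac{\left(1 + 0\right) \frac{1}{2}}{3} = - \frac{1 \cdot \frac{1}{2}}{3} = \left(- \frac{1}{3}\right) \frac{1}{2} = - \frac{1}{6} \approx -0.16667$)
$J{\left(C \right)} = 2$
$w = -871$ ($w = 2 - \frac{2683 + 809}{2^{2}} = 2 - \frac{3492}{4} = 2 - 3492 \cdot \frac{1}{4} = 2 - 873 = -871$)
$- w = \left(-1\right) \left(-871\right) = 871$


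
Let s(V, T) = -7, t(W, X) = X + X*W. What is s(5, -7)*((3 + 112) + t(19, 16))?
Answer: -3045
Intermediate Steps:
t(W, X) = X + W*X
s(5, -7)*((3 + 112) + t(19, 16)) = -7*((3 + 112) + 16*(1 + 19)) = -7*(115 + 16*20) = -7*(115 + 320) = -7*435 = -3045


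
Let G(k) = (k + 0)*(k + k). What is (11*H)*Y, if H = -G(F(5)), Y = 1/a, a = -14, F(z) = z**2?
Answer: 6875/7 ≈ 982.14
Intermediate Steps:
Y = -1/14 (Y = 1/(-14) = -1/14 ≈ -0.071429)
G(k) = 2*k**2 (G(k) = k*(2*k) = 2*k**2)
H = -1250 (H = -2*(5**2)**2 = -2*25**2 = -2*625 = -1*1250 = -1250)
(11*H)*Y = (11*(-1250))*(-1/14) = -13750*(-1/14) = 6875/7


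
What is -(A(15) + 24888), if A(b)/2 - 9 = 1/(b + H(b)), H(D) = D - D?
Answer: -373592/15 ≈ -24906.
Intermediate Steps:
H(D) = 0
A(b) = 18 + 2/b (A(b) = 18 + 2/(b + 0) = 18 + 2/b)
-(A(15) + 24888) = -((18 + 2/15) + 24888) = -(272/15 + 24888) = -1*373592/15 = -373592/15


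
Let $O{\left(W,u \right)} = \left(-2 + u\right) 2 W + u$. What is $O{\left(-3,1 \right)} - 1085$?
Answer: $-1078$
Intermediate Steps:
$O{\left(W,u \right)} = u + W \left(-4 + 2 u\right)$ ($O{\left(W,u \right)} = \left(-4 + 2 u\right) W + u = W \left(-4 + 2 u\right) + u = u + W \left(-4 + 2 u\right)$)
$O{\left(-3,1 \right)} - 1085 = \left(1 - -12 + 2 \left(-3\right) 1\right) - 1085 = \left(1 + 12 - 6\right) - 1085 = 7 - 1085 = -1078$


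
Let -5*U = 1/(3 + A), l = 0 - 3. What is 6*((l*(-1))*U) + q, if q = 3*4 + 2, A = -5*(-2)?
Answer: 892/65 ≈ 13.723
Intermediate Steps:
A = 10
l = -3
U = -1/65 (U = -1/(5*(3 + 10)) = -1/5/13 = -1/5*1/13 = -1/65 ≈ -0.015385)
q = 14 (q = 12 + 2 = 14)
6*((l*(-1))*U) + q = 6*(-3*(-1)*(-1/65)) + 14 = 6*(3*(-1/65)) + 14 = 6*(-3/65) + 14 = -18/65 + 14 = 892/65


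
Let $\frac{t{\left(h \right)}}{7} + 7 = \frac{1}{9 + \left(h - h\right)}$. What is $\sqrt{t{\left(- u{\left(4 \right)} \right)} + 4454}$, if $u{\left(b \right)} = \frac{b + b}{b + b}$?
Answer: $\frac{2 \sqrt{9913}}{3} \approx 66.376$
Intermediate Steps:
$u{\left(b \right)} = 1$ ($u{\left(b \right)} = \frac{2 b}{2 b} = 2 b \frac{1}{2 b} = 1$)
$t{\left(h \right)} = - \frac{434}{9}$ ($t{\left(h \right)} = -49 + \frac{7}{9 + \left(h - h\right)} = -49 + \frac{7}{9 + 0} = -49 + \frac{7}{9} = - \frac{434}{9}$)
$\sqrt{t{\left(- u{\left(4 \right)} \right)} + 4454} = \sqrt{- \frac{434}{9} + 4454} = \sqrt{\frac{39652}{9}} = \frac{2 \sqrt{9913}}{3}$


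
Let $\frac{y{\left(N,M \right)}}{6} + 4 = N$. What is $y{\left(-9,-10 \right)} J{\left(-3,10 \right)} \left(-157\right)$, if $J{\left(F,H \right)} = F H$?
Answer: $-367380$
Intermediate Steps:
$y{\left(N,M \right)} = -24 + 6 N$
$y{\left(-9,-10 \right)} J{\left(-3,10 \right)} \left(-157\right) = \left(-24 + 6 \left(-9\right)\right) \left(\left(-3\right) 10\right) \left(-157\right) = \left(-24 - 54\right) \left(-30\right) \left(-157\right) = \left(-78\right) \left(-30\right) \left(-157\right) = 2340 \left(-157\right) = -367380$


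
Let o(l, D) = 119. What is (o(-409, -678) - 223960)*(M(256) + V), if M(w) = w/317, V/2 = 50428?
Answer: -7156556706328/317 ≈ -2.2576e+10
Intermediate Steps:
V = 100856 (V = 2*50428 = 100856)
M(w) = w/317 (M(w) = w*(1/317) = w/317)
(o(-409, -678) - 223960)*(M(256) + V) = (119 - 223960)*((1/317)*256 + 100856) = -223841*(256/317 + 100856) = -223841*31971608/317 = -7156556706328/317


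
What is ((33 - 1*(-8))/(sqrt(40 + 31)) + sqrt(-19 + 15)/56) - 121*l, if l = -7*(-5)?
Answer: -4235 + I/28 + 41*sqrt(71)/71 ≈ -4230.1 + 0.035714*I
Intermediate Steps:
l = 35
((33 - 1*(-8))/(sqrt(40 + 31)) + sqrt(-19 + 15)/56) - 121*l = ((33 - 1*(-8))/(sqrt(40 + 31)) + sqrt(-19 + 15)/56) - 121*35 = ((33 + 8)/(sqrt(71)) + sqrt(-4)*(1/56)) - 4235 = (41*(sqrt(71)/71) + (2*I)*(1/56)) - 4235 = (41*sqrt(71)/71 + I/28) - 4235 = (I/28 + 41*sqrt(71)/71) - 4235 = -4235 + I/28 + 41*sqrt(71)/71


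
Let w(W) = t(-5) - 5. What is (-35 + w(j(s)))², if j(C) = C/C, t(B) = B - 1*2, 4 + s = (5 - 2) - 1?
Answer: 2209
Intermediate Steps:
s = -2 (s = -4 + ((5 - 2) - 1) = -4 + (3 - 1) = -4 + 2 = -2)
t(B) = -2 + B (t(B) = B - 2 = -2 + B)
j(C) = 1
w(W) = -12 (w(W) = (-2 - 5) - 5 = -7 - 5 = -12)
(-35 + w(j(s)))² = (-35 - 12)² = (-47)² = 2209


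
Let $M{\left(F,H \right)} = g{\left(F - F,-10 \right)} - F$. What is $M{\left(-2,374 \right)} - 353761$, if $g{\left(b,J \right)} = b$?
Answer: $-353759$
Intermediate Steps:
$M{\left(F,H \right)} = - F$ ($M{\left(F,H \right)} = \left(F - F\right) - F = 0 - F = - F$)
$M{\left(-2,374 \right)} - 353761 = \left(-1\right) \left(-2\right) - 353761 = 2 - 353761 = -353759$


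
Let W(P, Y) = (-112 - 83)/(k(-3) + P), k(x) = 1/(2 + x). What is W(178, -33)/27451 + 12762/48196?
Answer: 10333158659/39029337682 ≈ 0.26475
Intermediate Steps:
W(P, Y) = -195/(-1 + P) (W(P, Y) = (-112 - 83)/(1/(2 - 3) + P) = -195/(1/(-1) + P) = -195/(-1 + P))
W(178, -33)/27451 + 12762/48196 = -195/(-1 + 178)/27451 + 12762/48196 = -195/177*(1/27451) + 12762*(1/48196) = -195*1/177*(1/27451) + 6381/24098 = -65/59*1/27451 + 6381/24098 = -65/1619609 + 6381/24098 = 10333158659/39029337682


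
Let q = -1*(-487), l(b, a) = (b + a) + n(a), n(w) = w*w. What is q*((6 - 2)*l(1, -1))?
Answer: 1948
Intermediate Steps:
n(w) = w²
l(b, a) = a + b + a² (l(b, a) = (b + a) + a² = (a + b) + a² = a + b + a²)
q = 487
q*((6 - 2)*l(1, -1)) = 487*((6 - 2)*(-1 + 1 + (-1)²)) = 487*(4*(-1 + 1 + 1)) = 487*(4*1) = 487*4 = 1948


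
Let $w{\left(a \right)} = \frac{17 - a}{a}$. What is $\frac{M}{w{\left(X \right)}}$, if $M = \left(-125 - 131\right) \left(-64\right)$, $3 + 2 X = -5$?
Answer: $- \frac{65536}{21} \approx -3120.8$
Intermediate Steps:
$X = -4$ ($X = - \frac{3}{2} + \frac{1}{2} \left(-5\right) = - \frac{3}{2} - \frac{5}{2} = -4$)
$M = 16384$ ($M = \left(-256\right) \left(-64\right) = 16384$)
$w{\left(a \right)} = \frac{17 - a}{a}$
$\frac{M}{w{\left(X \right)}} = \frac{16384}{\frac{1}{-4} \left(17 - -4\right)} = \frac{16384}{\left(- \frac{1}{4}\right) \left(17 + 4\right)} = \frac{16384}{\left(- \frac{1}{4}\right) 21} = \frac{16384}{- \frac{21}{4}} = 16384 \left(- \frac{4}{21}\right) = - \frac{65536}{21}$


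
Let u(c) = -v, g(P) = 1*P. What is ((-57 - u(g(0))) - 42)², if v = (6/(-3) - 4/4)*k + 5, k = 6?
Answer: 12544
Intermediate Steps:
g(P) = P
v = -13 (v = (6/(-3) - 4/4)*6 + 5 = (6*(-⅓) - 4*¼)*6 + 5 = (-2 - 1)*6 + 5 = -3*6 + 5 = -18 + 5 = -13)
u(c) = 13 (u(c) = -1*(-13) = 13)
((-57 - u(g(0))) - 42)² = ((-57 - 1*13) - 42)² = ((-57 - 13) - 42)² = (-70 - 42)² = (-112)² = 12544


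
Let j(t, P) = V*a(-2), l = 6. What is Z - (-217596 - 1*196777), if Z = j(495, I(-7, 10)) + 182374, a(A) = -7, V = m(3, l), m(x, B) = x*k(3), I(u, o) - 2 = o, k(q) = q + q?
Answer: 596621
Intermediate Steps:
k(q) = 2*q
I(u, o) = 2 + o
m(x, B) = 6*x (m(x, B) = x*(2*3) = x*6 = 6*x)
V = 18 (V = 6*3 = 18)
j(t, P) = -126 (j(t, P) = 18*(-7) = -126)
Z = 182248 (Z = -126 + 182374 = 182248)
Z - (-217596 - 1*196777) = 182248 - (-217596 - 1*196777) = 182248 - (-217596 - 196777) = 182248 - 1*(-414373) = 182248 + 414373 = 596621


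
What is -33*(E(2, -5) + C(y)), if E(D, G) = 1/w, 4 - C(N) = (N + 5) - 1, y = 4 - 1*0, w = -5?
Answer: 693/5 ≈ 138.60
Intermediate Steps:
y = 4 (y = 4 + 0 = 4)
C(N) = -N (C(N) = 4 - ((N + 5) - 1) = 4 - ((5 + N) - 1) = 4 - (4 + N) = 4 + (-4 - N) = -N)
E(D, G) = -1/5 (E(D, G) = 1/(-5) = -1/5)
-33*(E(2, -5) + C(y)) = -33*(-1/5 - 1*4) = -33*(-1/5 - 4) = -33*(-21/5) = 693/5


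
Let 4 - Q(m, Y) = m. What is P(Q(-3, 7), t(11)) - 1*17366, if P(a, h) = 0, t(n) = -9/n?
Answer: -17366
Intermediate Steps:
Q(m, Y) = 4 - m
P(Q(-3, 7), t(11)) - 1*17366 = 0 - 1*17366 = 0 - 17366 = -17366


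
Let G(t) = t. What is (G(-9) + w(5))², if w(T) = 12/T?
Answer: 1089/25 ≈ 43.560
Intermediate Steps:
(G(-9) + w(5))² = (-9 + 12/5)² = (-33/5)² = 1089/25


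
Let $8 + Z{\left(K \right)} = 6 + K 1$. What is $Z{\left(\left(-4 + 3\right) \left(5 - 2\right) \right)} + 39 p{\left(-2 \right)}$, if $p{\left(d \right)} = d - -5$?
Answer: $112$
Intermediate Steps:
$p{\left(d \right)} = 5 + d$ ($p{\left(d \right)} = d + 5 = 5 + d$)
$Z{\left(K \right)} = -2 + K$ ($Z{\left(K \right)} = -8 + \left(6 + K 1\right) = -8 + \left(6 + K\right) = -2 + K$)
$Z{\left(\left(-4 + 3\right) \left(5 - 2\right) \right)} + 39 p{\left(-2 \right)} = \left(-2 + \left(-4 + 3\right) \left(5 - 2\right)\right) + 39 \left(5 - 2\right) = \left(-2 - 3\right) + 39 \cdot 3 = \left(-2 - 3\right) + 117 = -5 + 117 = 112$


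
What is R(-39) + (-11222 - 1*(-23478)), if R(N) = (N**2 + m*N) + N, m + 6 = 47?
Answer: 12139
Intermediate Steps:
m = 41 (m = -6 + 47 = 41)
R(N) = N**2 + 42*N (R(N) = (N**2 + 41*N) + N = N**2 + 42*N)
R(-39) + (-11222 - 1*(-23478)) = -39*(42 - 39) + (-11222 - 1*(-23478)) = -39*3 + (-11222 + 23478) = -117 + 12256 = 12139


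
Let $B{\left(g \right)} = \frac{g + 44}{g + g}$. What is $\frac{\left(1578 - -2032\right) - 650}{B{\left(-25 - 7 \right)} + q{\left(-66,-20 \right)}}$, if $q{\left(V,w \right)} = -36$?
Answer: $- \frac{47360}{579} \approx -81.796$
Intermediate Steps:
$B{\left(g \right)} = \frac{44 + g}{2 g}$
$\frac{\left(1578 - -2032\right) - 650}{B{\left(-25 - 7 \right)} + q{\left(-66,-20 \right)}} = \frac{\left(1578 - -2032\right) - 650}{\frac{44 - 32}{2 \left(-25 - 7\right)} - 36} = \frac{\left(1578 + 2032\right) - 650}{\frac{44 - 32}{2 \left(-25 - 7\right)} - 36} = \frac{3610 - 650}{\frac{44 - 32}{2 \left(-32\right)} - 36} = \frac{2960}{\frac{1}{2} \left(- \frac{1}{32}\right) 12 - 36} = \frac{2960}{- \frac{3}{16} - 36} = \frac{2960}{- \frac{579}{16}} = 2960 \left(- \frac{16}{579}\right) = - \frac{47360}{579}$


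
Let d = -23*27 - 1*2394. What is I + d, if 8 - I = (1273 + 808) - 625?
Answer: -4463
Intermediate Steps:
d = -3015 (d = -621 - 2394 = -3015)
I = -1448 (I = 8 - ((1273 + 808) - 625) = 8 - (2081 - 625) = 8 - 1*1456 = 8 - 1456 = -1448)
I + d = -1448 - 3015 = -4463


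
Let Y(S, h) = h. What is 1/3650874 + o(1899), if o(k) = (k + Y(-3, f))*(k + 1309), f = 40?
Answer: 22709575352689/3650874 ≈ 6.2203e+6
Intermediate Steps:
o(k) = (40 + k)*(1309 + k) (o(k) = (k + 40)*(k + 1309) = (40 + k)*(1309 + k))
1/3650874 + o(1899) = 1/3650874 + (52360 + 1899**2 + 1349*1899) = 1/3650874 + (52360 + 3606201 + 2561751) = 1/3650874 + 6220312 = 22709575352689/3650874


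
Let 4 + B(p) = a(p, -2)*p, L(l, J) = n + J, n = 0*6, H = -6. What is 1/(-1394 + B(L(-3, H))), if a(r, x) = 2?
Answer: -1/1410 ≈ -0.00070922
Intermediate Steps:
n = 0
L(l, J) = J (L(l, J) = 0 + J = J)
B(p) = -4 + 2*p
1/(-1394 + B(L(-3, H))) = 1/(-1394 + (-4 + 2*(-6))) = 1/(-1394 + (-4 - 12)) = 1/(-1394 - 16) = 1/(-1410) = -1/1410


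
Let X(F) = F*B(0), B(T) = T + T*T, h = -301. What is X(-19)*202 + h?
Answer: -301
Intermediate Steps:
B(T) = T + T²
X(F) = 0 (X(F) = F*(0*(1 + 0)) = F*(0*1) = F*0 = 0)
X(-19)*202 + h = 0*202 - 301 = 0 - 301 = -301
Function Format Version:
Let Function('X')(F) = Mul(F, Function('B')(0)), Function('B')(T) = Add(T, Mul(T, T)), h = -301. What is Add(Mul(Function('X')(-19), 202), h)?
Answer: -301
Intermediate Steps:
Function('B')(T) = Add(T, Pow(T, 2))
Function('X')(F) = 0 (Function('X')(F) = Mul(F, Mul(0, Add(1, 0))) = Mul(F, Mul(0, 1)) = Mul(F, 0) = 0)
Add(Mul(Function('X')(-19), 202), h) = Add(Mul(0, 202), -301) = Add(0, -301) = -301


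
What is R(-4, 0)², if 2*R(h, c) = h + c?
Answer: 4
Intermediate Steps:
R(h, c) = c/2 + h/2 (R(h, c) = (h + c)/2 = (c + h)/2 = c/2 + h/2)
R(-4, 0)² = ((½)*0 + (½)*(-4))² = (0 - 2)² = (-2)² = 4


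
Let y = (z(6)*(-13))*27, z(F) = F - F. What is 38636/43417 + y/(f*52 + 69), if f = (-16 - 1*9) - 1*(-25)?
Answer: 38636/43417 ≈ 0.88988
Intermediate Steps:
z(F) = 0
f = 0 (f = (-16 - 9) + 25 = -25 + 25 = 0)
y = 0 (y = (0*(-13))*27 = 0*27 = 0)
38636/43417 + y/(f*52 + 69) = 38636/43417 + 0/(0*52 + 69) = 38636*(1/43417) + 0/(0 + 69) = 38636/43417 + 0/69 = 38636/43417 + 0*(1/69) = 38636/43417 + 0 = 38636/43417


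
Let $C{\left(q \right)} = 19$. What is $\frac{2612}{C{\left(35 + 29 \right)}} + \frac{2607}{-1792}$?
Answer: $\frac{4631171}{34048} \approx 136.02$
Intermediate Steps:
$\frac{2612}{C{\left(35 + 29 \right)}} + \frac{2607}{-1792} = \frac{2612}{19} + \frac{2607}{-1792} = 2612 \cdot \frac{1}{19} + 2607 \left(- \frac{1}{1792}\right) = \frac{2612}{19} - \frac{2607}{1792} = \frac{4631171}{34048}$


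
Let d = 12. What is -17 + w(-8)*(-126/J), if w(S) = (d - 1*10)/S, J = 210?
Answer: -337/20 ≈ -16.850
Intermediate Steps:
w(S) = 2/S (w(S) = (12 - 1*10)/S = (12 - 10)/S = 2/S)
-17 + w(-8)*(-126/J) = -17 + (2/(-8))*(-126/210) = -17 + (2*(-⅛))*(-126*1/210) = -17 - ¼*(-⅗) = -17 + 3/20 = -337/20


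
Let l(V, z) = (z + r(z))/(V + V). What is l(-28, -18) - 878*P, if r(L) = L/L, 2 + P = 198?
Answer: -9636911/56 ≈ -1.7209e+5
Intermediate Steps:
P = 196 (P = -2 + 198 = 196)
r(L) = 1
l(V, z) = (1 + z)/(2*V) (l(V, z) = (z + 1)/(V + V) = (1 + z)/((2*V)) = (1 + z)*(1/(2*V)) = (1 + z)/(2*V))
l(-28, -18) - 878*P = (½)*(1 - 18)/(-28) - 878*196 = (½)*(-1/28)*(-17) - 172088 = 17/56 - 172088 = -9636911/56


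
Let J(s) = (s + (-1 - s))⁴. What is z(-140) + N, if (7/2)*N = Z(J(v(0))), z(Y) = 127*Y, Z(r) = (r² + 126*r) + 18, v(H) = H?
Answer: -124170/7 ≈ -17739.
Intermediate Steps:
J(s) = 1 (J(s) = (-1)⁴ = 1)
Z(r) = 18 + r² + 126*r
N = 290/7 (N = 2*(18 + 1² + 126*1)/7 = 2*(18 + 1 + 126)/7 = (2/7)*145 = 290/7 ≈ 41.429)
z(-140) + N = 127*(-140) + 290/7 = -17780 + 290/7 = -124170/7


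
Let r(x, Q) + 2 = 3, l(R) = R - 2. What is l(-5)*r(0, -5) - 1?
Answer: -8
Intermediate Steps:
l(R) = -2 + R
r(x, Q) = 1 (r(x, Q) = -2 + 3 = 1)
l(-5)*r(0, -5) - 1 = (-2 - 5)*1 - 1 = -7*1 - 1 = -7 - 1 = -8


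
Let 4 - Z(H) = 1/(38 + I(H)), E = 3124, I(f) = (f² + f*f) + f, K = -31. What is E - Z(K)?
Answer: 6018481/1929 ≈ 3120.0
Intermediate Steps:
I(f) = f + 2*f² (I(f) = (f² + f²) + f = 2*f² + f = f + 2*f²)
Z(H) = 4 - 1/(38 + H*(1 + 2*H))
E - Z(K) = 3124 - (151 + 4*(-31)*(1 + 2*(-31)))/(38 - 31*(1 + 2*(-31))) = 3124 - (151 + 4*(-31)*(1 - 62))/(38 - 31*(1 - 62)) = 3124 - (151 + 4*(-31)*(-61))/(38 - 31*(-61)) = 3124 - (151 + 7564)/(38 + 1891) = 3124 - 7715/1929 = 6018481/1929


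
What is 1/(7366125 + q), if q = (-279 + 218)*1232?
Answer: 1/7290973 ≈ 1.3716e-7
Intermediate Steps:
q = -75152 (q = -61*1232 = -75152)
1/(7366125 + q) = 1/(7366125 - 75152) = 1/7290973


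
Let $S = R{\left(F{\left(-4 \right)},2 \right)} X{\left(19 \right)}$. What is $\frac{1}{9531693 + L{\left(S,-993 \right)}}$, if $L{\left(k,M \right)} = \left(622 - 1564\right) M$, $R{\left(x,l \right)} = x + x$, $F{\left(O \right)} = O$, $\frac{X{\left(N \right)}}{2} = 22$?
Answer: $\frac{1}{10467099} \approx 9.5537 \cdot 10^{-8}$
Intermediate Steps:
$X{\left(N \right)} = 44$ ($X{\left(N \right)} = 2 \cdot 22 = 44$)
$R{\left(x,l \right)} = 2 x$
$S = -352$ ($S = 2 \left(-4\right) 44 = \left(-8\right) 44 = -352$)
$L{\left(k,M \right)} = - 942 M$
$\frac{1}{9531693 + L{\left(S,-993 \right)}} = \frac{1}{9531693 - -935406} = \frac{1}{9531693 + 935406} = \frac{1}{10467099}$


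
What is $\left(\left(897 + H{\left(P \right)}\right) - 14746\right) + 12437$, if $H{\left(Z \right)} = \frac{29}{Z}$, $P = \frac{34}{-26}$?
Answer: $- \frac{24381}{17} \approx -1434.2$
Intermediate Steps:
$P = - \frac{17}{13}$ ($P = 34 \left(- \frac{1}{26}\right) = - \frac{17}{13} \approx -1.3077$)
$\left(\left(897 + H{\left(P \right)}\right) - 14746\right) + 12437 = \left(\left(897 + \frac{29}{- \frac{17}{13}}\right) - 14746\right) + 12437 = \left(\left(897 + 29 \left(- \frac{13}{17}\right)\right) - 14746\right) + 12437 = \left(\left(897 - \frac{377}{17}\right) - 14746\right) + 12437 = \left(\frac{14872}{17} - 14746\right) + 12437 = - \frac{235810}{17} + 12437 = - \frac{24381}{17}$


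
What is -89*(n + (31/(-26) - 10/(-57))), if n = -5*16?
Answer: 10685963/1482 ≈ 7210.5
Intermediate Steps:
n = -80
-89*(n + (31/(-26) - 10/(-57))) = -89*(-80 + (31/(-26) - 10/(-57))) = -89*(-80 + (31*(-1/26) - 10*(-1/57))) = -89*(-80 + (-31/26 + 10/57)) = -89*(-80 - 1507/1482) = -89*(-120067/1482) = 10685963/1482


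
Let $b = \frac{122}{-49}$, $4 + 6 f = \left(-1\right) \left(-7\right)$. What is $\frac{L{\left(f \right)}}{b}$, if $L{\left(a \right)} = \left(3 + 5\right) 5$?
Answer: $- \frac{980}{61} \approx -16.066$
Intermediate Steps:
$f = \frac{1}{2}$ ($f = - \frac{2}{3} + \frac{\left(-1\right) \left(-7\right)}{6} = - \frac{2}{3} + \frac{1}{6} \cdot 7 = - \frac{2}{3} + \frac{7}{6} = \frac{1}{2} \approx 0.5$)
$b = - \frac{122}{49}$ ($b = 122 \left(- \frac{1}{49}\right) = - \frac{122}{49} \approx -2.4898$)
$L{\left(a \right)} = 40$ ($L{\left(a \right)} = 8 \cdot 5 = 40$)
$\frac{L{\left(f \right)}}{b} = \frac{40}{- \frac{122}{49}} = 40 \left(- \frac{49}{122}\right) = - \frac{980}{61}$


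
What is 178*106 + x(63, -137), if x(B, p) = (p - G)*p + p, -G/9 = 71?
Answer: -50043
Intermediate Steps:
G = -639 (G = -9*71 = -639)
x(B, p) = p + p*(639 + p) (x(B, p) = (p - 1*(-639))*p + p = (p + 639)*p + p = (639 + p)*p + p = p*(639 + p) + p = p + p*(639 + p))
178*106 + x(63, -137) = 178*106 - 137*(640 - 137) = 18868 - 137*503 = 18868 - 68911 = -50043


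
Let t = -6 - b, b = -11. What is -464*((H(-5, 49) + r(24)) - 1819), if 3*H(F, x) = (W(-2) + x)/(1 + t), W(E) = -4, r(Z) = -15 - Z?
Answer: 860952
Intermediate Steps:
t = 5 (t = -6 - 1*(-11) = -6 + 11 = 5)
H(F, x) = -2/9 + x/18 (H(F, x) = ((-4 + x)/(1 + 5))/3 = ((-4 + x)/6)/3 = ((-4 + x)*(1/6))/3 = (-2/3 + x/6)/3 = -2/9 + x/18)
-464*((H(-5, 49) + r(24)) - 1819) = -464*(((-2/9 + (1/18)*49) + (-15 - 1*24)) - 1819) = -464*(((-2/9 + 49/18) + (-15 - 24)) - 1819) = -464*((5/2 - 39) - 1819) = -464*(-73/2 - 1819) = -464*(-3711/2) = 860952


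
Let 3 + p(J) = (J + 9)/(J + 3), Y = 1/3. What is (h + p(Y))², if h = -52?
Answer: 68121/25 ≈ 2724.8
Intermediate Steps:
Y = ⅓ ≈ 0.33333
p(J) = -3 + (9 + J)/(3 + J) (p(J) = -3 + (J + 9)/(J + 3) = -3 + (9 + J)/(3 + J))
(h + p(Y))² = (-52 - 2*⅓/(3 + ⅓))² = (-52 - 2*⅓/10/3)² = (-52 - 2*⅓*3/10)² = (-52 - ⅕)² = (-261/5)² = 68121/25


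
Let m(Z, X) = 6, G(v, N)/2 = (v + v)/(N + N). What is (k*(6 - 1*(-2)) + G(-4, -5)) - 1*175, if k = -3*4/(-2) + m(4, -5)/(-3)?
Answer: -707/5 ≈ -141.40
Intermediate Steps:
G(v, N) = 2*v/N (G(v, N) = 2*((v + v)/(N + N)) = 2*((2*v)/((2*N))) = 2*((2*v)*(1/(2*N))) = 2*(v/N) = 2*v/N)
k = 4 (k = -3*4/(-2) + 6/(-3) = -12*(-½) + 6*(-⅓) = 6 - 2 = 4)
(k*(6 - 1*(-2)) + G(-4, -5)) - 1*175 = (4*(6 - 1*(-2)) + 2*(-4)/(-5)) - 1*175 = (4*(6 + 2) + 2*(-4)*(-⅕)) - 175 = (4*8 + 8/5) - 175 = (32 + 8/5) - 175 = 168/5 - 175 = -707/5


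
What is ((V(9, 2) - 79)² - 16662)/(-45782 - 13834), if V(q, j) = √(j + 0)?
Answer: 151/864 + 79*√2/29808 ≈ 0.17852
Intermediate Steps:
V(q, j) = √j
((V(9, 2) - 79)² - 16662)/(-45782 - 13834) = ((√2 - 79)² - 16662)/(-45782 - 13834) = ((-79 + √2)² - 16662)/(-59616) = (-16662 + (-79 + √2)²)*(-1/59616) = 2777/9936 - (-79 + √2)²/59616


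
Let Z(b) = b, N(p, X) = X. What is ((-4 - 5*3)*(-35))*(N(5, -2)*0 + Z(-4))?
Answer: -2660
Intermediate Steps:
((-4 - 5*3)*(-35))*(N(5, -2)*0 + Z(-4)) = ((-4 - 5*3)*(-35))*(-2*0 - 4) = ((-4 - 15)*(-35))*(0 - 4) = -19*(-35)*(-4) = 665*(-4) = -2660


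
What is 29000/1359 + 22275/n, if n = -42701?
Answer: 1208057275/58030659 ≈ 20.818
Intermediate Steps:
29000/1359 + 22275/n = 29000/1359 + 22275/(-42701) = 29000*(1/1359) + 22275*(-1/42701) = 29000/1359 - 22275/42701 = 1208057275/58030659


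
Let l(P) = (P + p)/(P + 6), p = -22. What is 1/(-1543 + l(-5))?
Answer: -1/1570 ≈ -0.00063694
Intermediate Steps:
l(P) = (-22 + P)/(6 + P) (l(P) = (P - 22)/(P + 6) = (-22 + P)/(6 + P))
1/(-1543 + l(-5)) = 1/(-1543 + (-22 - 5)/(6 - 5)) = 1/(-1543 - 27/1) = 1/(-1543 + 1*(-27)) = 1/(-1543 - 27) = 1/(-1570) = -1/1570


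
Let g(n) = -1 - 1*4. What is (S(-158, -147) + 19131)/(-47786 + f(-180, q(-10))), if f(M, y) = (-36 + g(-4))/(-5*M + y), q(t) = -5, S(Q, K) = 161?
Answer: -17266340/42768511 ≈ -0.40372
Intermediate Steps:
g(n) = -5 (g(n) = -1 - 4 = -5)
f(M, y) = -41/(y - 5*M) (f(M, y) = (-36 - 5)/(-5*M + y) = -41/(y - 5*M))
(S(-158, -147) + 19131)/(-47786 + f(-180, q(-10))) = (161 + 19131)/(-47786 + 41/(-1*(-5) + 5*(-180))) = 19292/(-47786 + 41/(5 - 900)) = 19292/(-47786 + 41/(-895)) = 19292/(-47786 + 41*(-1/895)) = 19292/(-47786 - 41/895) = 19292/(-42768511/895) = 19292*(-895/42768511) = -17266340/42768511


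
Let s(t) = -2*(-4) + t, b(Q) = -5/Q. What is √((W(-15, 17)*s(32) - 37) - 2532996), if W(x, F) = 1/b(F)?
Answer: I*√2533169 ≈ 1591.6*I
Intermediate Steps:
s(t) = 8 + t
W(x, F) = -F/5 (W(x, F) = 1/(-5/F) = -F/5)
√((W(-15, 17)*s(32) - 37) - 2532996) = √(((-⅕*17)*(8 + 32) - 37) - 2532996) = √((-17/5*40 - 37) - 2532996) = √((-136 - 37) - 2532996) = √(-173 - 2532996) = √(-2533169) = I*√2533169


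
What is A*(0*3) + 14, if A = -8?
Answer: 14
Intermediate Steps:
A*(0*3) + 14 = -0*3 + 14 = -8*0 + 14 = 0 + 14 = 14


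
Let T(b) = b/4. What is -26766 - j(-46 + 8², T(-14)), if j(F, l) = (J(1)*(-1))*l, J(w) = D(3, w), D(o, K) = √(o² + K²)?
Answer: -26766 - 7*√10/2 ≈ -26777.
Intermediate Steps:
T(b) = b/4 (T(b) = b*(¼) = b/4)
D(o, K) = √(K² + o²)
J(w) = √(9 + w²) (J(w) = √(w² + 3²) = √(w² + 9) = √(9 + w²))
j(F, l) = -l*√10 (j(F, l) = (√(9 + 1²)*(-1))*l = (√(9 + 1)*(-1))*l = (√10*(-1))*l = (-√10)*l = -l*√10)
-26766 - j(-46 + 8², T(-14)) = -26766 - (-1)*(¼)*(-14)*√10 = -26766 - (-1)*(-7)*√10/2 = -26766 - 7*√10/2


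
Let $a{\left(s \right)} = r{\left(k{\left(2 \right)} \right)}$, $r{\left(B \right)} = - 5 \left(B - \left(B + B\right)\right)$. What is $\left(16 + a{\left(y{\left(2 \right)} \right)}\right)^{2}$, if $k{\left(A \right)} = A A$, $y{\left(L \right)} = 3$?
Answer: $1296$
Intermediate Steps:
$k{\left(A \right)} = A^{2}$
$r{\left(B \right)} = 5 B$ ($r{\left(B \right)} = - 5 \left(B - 2 B\right) = - 5 \left(- B\right) = 5 B$)
$a{\left(s \right)} = 20$ ($a{\left(s \right)} = 5 \cdot 2^{2} = 5 \cdot 4 = 20$)
$\left(16 + a{\left(y{\left(2 \right)} \right)}\right)^{2} = \left(16 + 20\right)^{2} = 36^{2} = 1296$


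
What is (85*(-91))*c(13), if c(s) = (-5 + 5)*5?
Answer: 0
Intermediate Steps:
c(s) = 0 (c(s) = 0*5 = 0)
(85*(-91))*c(13) = (85*(-91))*0 = -7735*0 = 0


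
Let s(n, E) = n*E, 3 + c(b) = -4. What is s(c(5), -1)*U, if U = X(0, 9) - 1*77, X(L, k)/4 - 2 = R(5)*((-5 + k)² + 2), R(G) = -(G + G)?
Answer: -5523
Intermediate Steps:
R(G) = -2*G
c(b) = -7 (c(b) = -3 - 4 = -7)
X(L, k) = -72 - 40*(-5 + k)² (X(L, k) = 8 + 4*((-2*5)*((-5 + k)² + 2)) = 8 + 4*(-10*(2 + (-5 + k)²)) = 8 + 4*(-20 - 10*(-5 + k)²) = 8 + (-80 - 40*(-5 + k)²) = -72 - 40*(-5 + k)²)
s(n, E) = E*n
U = -789 (U = (-1072 - 40*9² + 400*9) - 1*77 = (-1072 - 40*81 + 3600) - 77 = (-1072 - 3240 + 3600) - 77 = -712 - 77 = -789)
s(c(5), -1)*U = -1*(-7)*(-789) = 7*(-789) = -5523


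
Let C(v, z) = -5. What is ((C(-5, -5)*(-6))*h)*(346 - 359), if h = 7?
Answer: -2730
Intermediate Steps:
((C(-5, -5)*(-6))*h)*(346 - 359) = (-5*(-6)*7)*(346 - 359) = (30*7)*(-13) = 210*(-13) = -2730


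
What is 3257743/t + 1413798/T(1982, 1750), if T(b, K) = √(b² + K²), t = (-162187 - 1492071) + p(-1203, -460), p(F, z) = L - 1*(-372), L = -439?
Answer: -3257743/1654325 + 706899*√1747706/1747706 ≈ 532.75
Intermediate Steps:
p(F, z) = -67 (p(F, z) = -439 - 1*(-372) = -439 + 372 = -67)
t = -1654325 (t = (-162187 - 1492071) - 67 = -1654258 - 67 = -1654325)
T(b, K) = √(K² + b²)
3257743/t + 1413798/T(1982, 1750) = 3257743/(-1654325) + 1413798/(√(1750² + 1982²)) = 3257743*(-1/1654325) + 1413798/(√(3062500 + 3928324)) = -3257743/1654325 + 1413798/(√6990824) = -3257743/1654325 + 1413798/((2*√1747706)) = -3257743/1654325 + 1413798*(√1747706/3495412) = -3257743/1654325 + 706899*√1747706/1747706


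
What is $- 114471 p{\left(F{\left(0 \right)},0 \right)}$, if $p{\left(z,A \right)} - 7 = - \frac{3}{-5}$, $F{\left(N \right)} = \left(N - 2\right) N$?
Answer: $- \frac{4349898}{5} \approx -8.6998 \cdot 10^{5}$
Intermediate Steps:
$F{\left(N \right)} = N \left(-2 + N\right)$ ($F{\left(N \right)} = \left(-2 + N\right) N = N \left(-2 + N\right)$)
$p{\left(z,A \right)} = \frac{38}{5}$ ($p{\left(z,A \right)} = 7 - \frac{3}{-5} = 7 - - \frac{3}{5} = 7 + \frac{3}{5} = \frac{38}{5}$)
$- 114471 p{\left(F{\left(0 \right)},0 \right)} = \left(-114471\right) \frac{38}{5} = - \frac{4349898}{5}$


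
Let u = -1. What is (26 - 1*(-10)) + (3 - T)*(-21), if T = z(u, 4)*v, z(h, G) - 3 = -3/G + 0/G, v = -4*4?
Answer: -783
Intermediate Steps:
v = -16
z(h, G) = 3 - 3/G (z(h, G) = 3 + (-3/G + 0/G) = 3 + (-3/G + 0) = 3 - 3/G)
T = -36 (T = (3 - 3/4)*(-16) = (3 - 3*¼)*(-16) = (3 - ¾)*(-16) = (9/4)*(-16) = -36)
(26 - 1*(-10)) + (3 - T)*(-21) = (26 - 1*(-10)) + (3 - 1*(-36))*(-21) = (26 + 10) + (3 + 36)*(-21) = 36 + 39*(-21) = 36 - 819 = -783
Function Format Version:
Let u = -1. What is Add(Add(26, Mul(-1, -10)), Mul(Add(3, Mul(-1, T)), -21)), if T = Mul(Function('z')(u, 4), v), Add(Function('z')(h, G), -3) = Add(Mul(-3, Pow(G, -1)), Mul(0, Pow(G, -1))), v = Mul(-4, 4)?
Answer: -783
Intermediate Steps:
v = -16
Function('z')(h, G) = Add(3, Mul(-3, Pow(G, -1))) (Function('z')(h, G) = Add(3, Add(Mul(-3, Pow(G, -1)), Mul(0, Pow(G, -1)))) = Add(3, Add(Mul(-3, Pow(G, -1)), 0)) = Add(3, Mul(-3, Pow(G, -1))))
T = -36 (T = Mul(Add(3, Mul(-3, Pow(4, -1))), -16) = Mul(Add(3, Mul(-3, Rational(1, 4))), -16) = Mul(Add(3, Rational(-3, 4)), -16) = Mul(Rational(9, 4), -16) = -36)
Add(Add(26, Mul(-1, -10)), Mul(Add(3, Mul(-1, T)), -21)) = Add(Add(26, Mul(-1, -10)), Mul(Add(3, Mul(-1, -36)), -21)) = Add(Add(26, 10), Mul(Add(3, 36), -21)) = Add(36, Mul(39, -21)) = Add(36, -819) = -783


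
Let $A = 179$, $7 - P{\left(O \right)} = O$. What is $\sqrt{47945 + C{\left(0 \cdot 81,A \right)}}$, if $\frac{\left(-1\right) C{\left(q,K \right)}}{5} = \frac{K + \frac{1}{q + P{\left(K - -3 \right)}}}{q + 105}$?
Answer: $\frac{\sqrt{528499653}}{105} \approx 218.94$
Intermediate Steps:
$P{\left(O \right)} = 7 - O$
$C{\left(q,K \right)} = - \frac{5 \left(K + \frac{1}{4 + q - K}\right)}{105 + q}$ ($C{\left(q,K \right)} = - 5 \frac{K + \frac{1}{q - \left(-7 + 3 + K\right)}}{q + 105} = - 5 \frac{K + \frac{1}{q - \left(-4 + K\right)}}{105 + q} = - 5 \frac{K + \frac{1}{4 + q - K}}{105 + q} = - \frac{5 \left(K + \frac{1}{4 + q - K}\right)}{105 + q}$)
$\sqrt{47945 + C{\left(0 \cdot 81,A \right)}} = \sqrt{47945 + \frac{5 \left(-1 + 179 \left(-4 + 179\right) - 179 \cdot 0 \cdot 81\right)}{420 + \left(0 \cdot 81\right)^{2} - 18795 + 105 \cdot 0 \cdot 81 - 0 \cdot 81 \left(-4 + 179\right)}} = \sqrt{47945 + \frac{5 \left(-1 + 179 \cdot 175 - 179 \cdot 0\right)}{420 + 0^{2} - 18795 + 105 \cdot 0 - 0 \cdot 175}} = \sqrt{47945 + \frac{5 \left(-1 + 31325 + 0\right)}{420 + 0 - 18795 + 0 + 0}} = \sqrt{47945 + 5 \frac{1}{-18375} \cdot 31324} = \sqrt{47945 + 5 \left(- \frac{1}{18375}\right) 31324} = \sqrt{47945 - \frac{31324}{3675}} = \sqrt{\frac{176166551}{3675}} = \frac{\sqrt{528499653}}{105}$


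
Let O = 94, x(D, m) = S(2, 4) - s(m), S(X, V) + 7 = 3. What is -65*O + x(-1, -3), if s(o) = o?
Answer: -6111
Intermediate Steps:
S(X, V) = -4 (S(X, V) = -7 + 3 = -4)
x(D, m) = -4 - m
-65*O + x(-1, -3) = -65*94 + (-4 - 1*(-3)) = -6110 + (-4 + 3) = -6110 - 1 = -6111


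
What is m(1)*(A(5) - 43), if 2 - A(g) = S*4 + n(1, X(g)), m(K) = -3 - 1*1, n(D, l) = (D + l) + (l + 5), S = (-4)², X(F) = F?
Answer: 484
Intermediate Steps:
S = 16
n(D, l) = 5 + D + 2*l (n(D, l) = (D + l) + (5 + l) = 5 + D + 2*l)
m(K) = -4 (m(K) = -3 - 1 = -4)
A(g) = -68 - 2*g (A(g) = 2 - (16*4 + (5 + 1 + 2*g)) = 2 - (64 + (6 + 2*g)) = 2 - (70 + 2*g) = 2 + (-70 - 2*g) = -68 - 2*g)
m(1)*(A(5) - 43) = -4*((-68 - 2*5) - 43) = -4*((-68 - 10) - 43) = -4*(-78 - 43) = -4*(-121) = 484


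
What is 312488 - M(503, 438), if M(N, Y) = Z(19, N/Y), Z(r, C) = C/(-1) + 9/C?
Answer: 68844007645/220314 ≈ 3.1248e+5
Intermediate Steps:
Z(r, C) = -C + 9/C (Z(r, C) = C*(-1) + 9/C = -C + 9/C)
M(N, Y) = -N/Y + 9*Y/N (M(N, Y) = -N/Y + 9/((N/Y)) = -N/Y + 9*(Y/N) = -N/Y + 9*Y/N)
312488 - M(503, 438) = 312488 - (-1*503/438 + 9*438/503) = 312488 - (-1*503*1/438 + 9*438*(1/503)) = 312488 - (-503/438 + 3942/503) = 312488 - 1*1473587/220314 = 312488 - 1473587/220314 = 68844007645/220314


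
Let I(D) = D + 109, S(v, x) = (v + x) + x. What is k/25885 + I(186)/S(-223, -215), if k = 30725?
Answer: 2485470/3380581 ≈ 0.73522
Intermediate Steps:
S(v, x) = v + 2*x
I(D) = 109 + D
k/25885 + I(186)/S(-223, -215) = 30725/25885 + (109 + 186)/(-223 + 2*(-215)) = 30725*(1/25885) + 295/(-223 - 430) = 6145/5177 + 295/(-653) = 6145/5177 + 295*(-1/653) = 6145/5177 - 295/653 = 2485470/3380581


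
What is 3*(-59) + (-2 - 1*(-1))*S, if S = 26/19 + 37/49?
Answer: -166764/931 ≈ -179.12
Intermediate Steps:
S = 1977/931 (S = 26*(1/19) + 37*(1/49) = 26/19 + 37/49 = 1977/931 ≈ 2.1235)
3*(-59) + (-2 - 1*(-1))*S = 3*(-59) + (-2 - 1*(-1))*(1977/931) = -177 + (-2 + 1)*(1977/931) = -177 - 1*1977/931 = -177 - 1977/931 = -166764/931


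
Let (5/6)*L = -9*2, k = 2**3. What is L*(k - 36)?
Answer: 3024/5 ≈ 604.80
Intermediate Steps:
k = 8
L = -108/5 (L = 6*(-9*2)/5 = (6/5)*(-18) = -108/5 ≈ -21.600)
L*(k - 36) = -108*(8 - 36)/5 = -108/5*(-28) = 3024/5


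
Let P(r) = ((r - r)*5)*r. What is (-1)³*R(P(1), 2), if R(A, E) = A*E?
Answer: 0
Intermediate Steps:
P(r) = 0 (P(r) = (0*5)*r = 0*r = 0)
(-1)³*R(P(1), 2) = (-1)³*(0*2) = -1*0 = 0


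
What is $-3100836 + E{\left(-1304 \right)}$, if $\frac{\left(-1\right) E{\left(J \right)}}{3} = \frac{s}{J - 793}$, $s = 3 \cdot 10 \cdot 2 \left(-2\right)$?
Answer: $- \frac{722494828}{233} \approx -3.1008 \cdot 10^{6}$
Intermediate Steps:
$s = -120$ ($s = 30 \left(-4\right) = -120$)
$E{\left(J \right)} = \frac{360}{-793 + J}$ ($E{\left(J \right)} = - 3 \left(- \frac{120}{J - 793}\right) = - 3 \left(- \frac{120}{-793 + J}\right) = \frac{360}{-793 + J}$)
$-3100836 + E{\left(-1304 \right)} = -3100836 + \frac{360}{-793 - 1304} = -3100836 + \frac{360}{-2097} = -3100836 + 360 \left(- \frac{1}{2097}\right) = -3100836 - \frac{40}{233} = - \frac{722494828}{233}$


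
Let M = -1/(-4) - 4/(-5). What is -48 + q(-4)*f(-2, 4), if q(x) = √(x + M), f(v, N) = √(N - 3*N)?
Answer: -48 - √590/5 ≈ -52.858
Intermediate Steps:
M = 21/20 (M = -1*(-¼) - 4*(-⅕) = ¼ + ⅘ = 21/20 ≈ 1.0500)
f(v, N) = √2*√(-N) (f(v, N) = √(-2*N) = √2*√(-N))
q(x) = √(21/20 + x) (q(x) = √(x + 21/20) = √(21/20 + x))
-48 + q(-4)*f(-2, 4) = -48 + (√(105 + 100*(-4))/10)*(√2*√(-1*4)) = -48 + (√(105 - 400)/10)*(√2*√(-4)) = -48 + (√(-295)/10)*(√2*(2*I)) = -48 + ((I*√295)/10)*(2*I*√2) = -48 + (I*√295/10)*(2*I*√2) = -48 - √590/5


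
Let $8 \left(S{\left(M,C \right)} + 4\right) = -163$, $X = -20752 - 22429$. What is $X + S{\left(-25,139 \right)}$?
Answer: $- \frac{345643}{8} \approx -43205.0$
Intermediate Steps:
$X = -43181$ ($X = -20752 - 22429 = -43181$)
$S{\left(M,C \right)} = - \frac{195}{8}$ ($S{\left(M,C \right)} = -4 + \frac{1}{8} \left(-163\right) = -4 - \frac{163}{8} = - \frac{195}{8}$)
$X + S{\left(-25,139 \right)} = -43181 - \frac{195}{8} = - \frac{345643}{8}$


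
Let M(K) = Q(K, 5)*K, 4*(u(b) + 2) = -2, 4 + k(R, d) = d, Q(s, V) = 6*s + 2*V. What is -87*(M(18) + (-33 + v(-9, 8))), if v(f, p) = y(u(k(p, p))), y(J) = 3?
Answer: -182178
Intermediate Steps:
Q(s, V) = 2*V + 6*s
k(R, d) = -4 + d
u(b) = -5/2 (u(b) = -2 + (¼)*(-2) = -2 - ½ = -5/2)
M(K) = K*(10 + 6*K) (M(K) = (2*5 + 6*K)*K = (10 + 6*K)*K = K*(10 + 6*K))
v(f, p) = 3
-87*(M(18) + (-33 + v(-9, 8))) = -87*(2*18*(5 + 3*18) + (-33 + 3)) = -87*(2*18*(5 + 54) - 30) = -87*(2*18*59 - 30) = -87*(2124 - 30) = -87*2094 = -182178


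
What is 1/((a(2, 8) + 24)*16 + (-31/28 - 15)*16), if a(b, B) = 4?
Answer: 7/1332 ≈ 0.0052553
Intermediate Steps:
1/((a(2, 8) + 24)*16 + (-31/28 - 15)*16) = 1/((4 + 24)*16 + (-31/28 - 15)*16) = 1/(28*16 + (-31*1/28 - 15)*16) = 1/(448 + (-31/28 - 15)*16) = 1/(448 - 451/28*16) = 1/(448 - 1804/7) = 1/(1332/7) = 7/1332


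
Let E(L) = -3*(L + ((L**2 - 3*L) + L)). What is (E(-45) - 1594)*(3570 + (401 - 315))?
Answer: -28531424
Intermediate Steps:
E(L) = -3*L**2 + 3*L (E(L) = -3*(L + (L**2 - 2*L)) = -3*(L**2 - L) = -3*L**2 + 3*L)
(E(-45) - 1594)*(3570 + (401 - 315)) = (3*(-45)*(1 - 1*(-45)) - 1594)*(3570 + (401 - 315)) = (3*(-45)*(1 + 45) - 1594)*(3570 + 86) = (3*(-45)*46 - 1594)*3656 = (-6210 - 1594)*3656 = -7804*3656 = -28531424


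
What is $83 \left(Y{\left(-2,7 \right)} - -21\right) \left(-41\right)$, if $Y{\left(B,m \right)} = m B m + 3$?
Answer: $251822$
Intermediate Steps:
$Y{\left(B,m \right)} = 3 + B m^{2}$ ($Y{\left(B,m \right)} = B m m + 3 = B m^{2} + 3 = 3 + B m^{2}$)
$83 \left(Y{\left(-2,7 \right)} - -21\right) \left(-41\right) = 83 \left(\left(3 - 2 \cdot 7^{2}\right) - -21\right) \left(-41\right) = 83 \left(\left(3 - 98\right) + 21\right) \left(-41\right) = 83 \left(-95 + 21\right) \left(-41\right) = 83 \left(-74\right) \left(-41\right) = \left(-6142\right) \left(-41\right) = 251822$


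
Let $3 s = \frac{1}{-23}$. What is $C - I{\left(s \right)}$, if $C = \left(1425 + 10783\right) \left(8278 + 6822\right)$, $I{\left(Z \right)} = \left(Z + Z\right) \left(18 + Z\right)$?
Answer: $\frac{877646551282}{4761} \approx 1.8434 \cdot 10^{8}$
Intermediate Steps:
$s = - \frac{1}{69}$ ($s = \frac{1}{3 \left(-23\right)} = \frac{1}{3} \left(- \frac{1}{23}\right) = - \frac{1}{69} \approx -0.014493$)
$I{\left(Z \right)} = 2 Z \left(18 + Z\right)$
$C = 184340800$ ($C = 12208 \cdot 15100 = 184340800$)
$C - I{\left(s \right)} = 184340800 - 2 \left(- \frac{1}{69}\right) \left(18 - \frac{1}{69}\right) = 184340800 - 2 \left(- \frac{1}{69}\right) \frac{1241}{69} = 184340800 - - \frac{2482}{4761} = 184340800 + \frac{2482}{4761} = \frac{877646551282}{4761}$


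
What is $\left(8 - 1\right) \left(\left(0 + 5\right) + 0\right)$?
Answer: $35$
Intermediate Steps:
$\left(8 - 1\right) \left(\left(0 + 5\right) + 0\right) = 7 \left(5 + 0\right) = 7 \cdot 5 = 35$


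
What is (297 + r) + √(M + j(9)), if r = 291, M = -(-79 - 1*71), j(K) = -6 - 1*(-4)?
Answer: 588 + 2*√37 ≈ 600.17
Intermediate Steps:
j(K) = -2 (j(K) = -6 + 4 = -2)
M = 150 (M = -(-79 - 71) = -1*(-150) = 150)
(297 + r) + √(M + j(9)) = (297 + 291) + √(150 - 2) = 588 + √148 = 588 + 2*√37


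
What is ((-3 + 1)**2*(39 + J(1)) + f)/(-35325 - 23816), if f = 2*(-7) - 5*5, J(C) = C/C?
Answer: -121/59141 ≈ -0.0020460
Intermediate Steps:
J(C) = 1
f = -39 (f = -14 - 25 = -39)
((-3 + 1)**2*(39 + J(1)) + f)/(-35325 - 23816) = ((-3 + 1)**2*(39 + 1) - 39)/(-35325 - 23816) = ((-2)**2*40 - 39)/(-59141) = (4*40 - 39)*(-1/59141) = (160 - 39)*(-1/59141) = 121*(-1/59141) = -121/59141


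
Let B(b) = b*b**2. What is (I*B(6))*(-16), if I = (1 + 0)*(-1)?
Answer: 3456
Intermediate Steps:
B(b) = b**3
I = -1 (I = 1*(-1) = -1)
(I*B(6))*(-16) = -1*6**3*(-16) = -1*216*(-16) = -216*(-16) = 3456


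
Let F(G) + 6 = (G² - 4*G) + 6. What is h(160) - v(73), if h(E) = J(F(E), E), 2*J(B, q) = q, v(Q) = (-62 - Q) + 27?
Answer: 188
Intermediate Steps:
v(Q) = -35 - Q
F(G) = G² - 4*G (F(G) = -6 + ((G² - 4*G) + 6) = -6 + (6 + G² - 4*G) = G² - 4*G)
J(B, q) = q/2
h(E) = E/2
h(160) - v(73) = (½)*160 - (-35 - 1*73) = 80 - (-35 - 73) = 80 - 1*(-108) = 80 + 108 = 188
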